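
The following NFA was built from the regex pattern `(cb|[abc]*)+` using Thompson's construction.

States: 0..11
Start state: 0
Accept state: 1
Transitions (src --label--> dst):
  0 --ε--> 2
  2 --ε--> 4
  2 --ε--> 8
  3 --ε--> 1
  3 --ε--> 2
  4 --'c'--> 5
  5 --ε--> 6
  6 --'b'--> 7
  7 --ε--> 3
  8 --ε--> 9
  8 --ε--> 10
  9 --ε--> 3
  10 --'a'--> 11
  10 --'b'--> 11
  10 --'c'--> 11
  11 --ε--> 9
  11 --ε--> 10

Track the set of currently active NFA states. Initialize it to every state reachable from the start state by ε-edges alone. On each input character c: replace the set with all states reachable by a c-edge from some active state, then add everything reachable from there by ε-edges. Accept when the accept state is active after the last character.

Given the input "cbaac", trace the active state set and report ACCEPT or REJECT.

Answer: ACCEPT

Steps:
S₀ = ε-closure({0}) = {0,1,2,3,4,8,9,10}
'c' @ 1: {1,2,3,4,5,6,8,9,10,11}  [accepting]
'b' @ 2: {1,2,3,4,7,8,9,10,11}  [accepting]
'a' @ 3: {1,2,3,4,8,9,10,11}  [accepting]
'a' @ 4: {1,2,3,4,8,9,10,11}  [accepting]
'c' @ 5: {1,2,3,4,5,6,8,9,10,11}  [accepting]
final: {1,2,3,4,5,6,8,9,10,11}; accept 1 in set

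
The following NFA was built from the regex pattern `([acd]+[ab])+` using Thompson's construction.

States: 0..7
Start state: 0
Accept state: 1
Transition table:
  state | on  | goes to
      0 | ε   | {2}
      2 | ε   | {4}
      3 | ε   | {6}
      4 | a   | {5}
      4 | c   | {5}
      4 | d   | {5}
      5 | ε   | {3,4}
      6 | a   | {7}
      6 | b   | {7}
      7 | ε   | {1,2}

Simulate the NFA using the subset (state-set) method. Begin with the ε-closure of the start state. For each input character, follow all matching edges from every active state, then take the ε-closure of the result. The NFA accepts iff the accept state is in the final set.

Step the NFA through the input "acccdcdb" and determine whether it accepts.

Answer: ACCEPT

Trace:
start: ε-closure({0}) = {0,2,4}
'a' @ 1: {3,4,5,6}
'c' @ 2: {3,4,5,6}
'c' @ 3: {3,4,5,6}
'c' @ 4: {3,4,5,6}
'd' @ 5: {3,4,5,6}
'c' @ 6: {3,4,5,6}
'd' @ 7: {3,4,5,6}
'b' @ 8: {1,2,4,7}  [accepting]
end set {1,2,4,7} — state 1 in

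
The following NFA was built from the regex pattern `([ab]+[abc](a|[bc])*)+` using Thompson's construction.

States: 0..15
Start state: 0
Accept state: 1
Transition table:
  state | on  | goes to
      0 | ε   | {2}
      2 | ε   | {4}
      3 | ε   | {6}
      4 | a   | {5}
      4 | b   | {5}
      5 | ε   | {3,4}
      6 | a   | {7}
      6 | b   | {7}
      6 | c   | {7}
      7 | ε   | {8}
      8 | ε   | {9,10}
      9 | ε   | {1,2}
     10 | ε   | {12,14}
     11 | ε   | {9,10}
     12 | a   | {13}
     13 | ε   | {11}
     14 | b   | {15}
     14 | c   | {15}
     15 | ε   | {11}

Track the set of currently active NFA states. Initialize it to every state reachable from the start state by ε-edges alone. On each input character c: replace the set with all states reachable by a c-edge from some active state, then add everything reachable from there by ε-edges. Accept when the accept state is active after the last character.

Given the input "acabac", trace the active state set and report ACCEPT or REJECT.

Answer: ACCEPT

Trace:
S₀ = ε-closure({0}) = {0,2,4}
'a' @ 1: {3,4,5,6}
'c' @ 2: {1,2,4,7,8,9,10,12,14}  [accepting]
'a' @ 3: {1,2,3,4,5,6,9,10,11,12,13,14}  [accepting]
'b' @ 4: {1,2,3,4,5,6,7,8,9,10,11,12,14,15}  [accepting]
'a' @ 5: {1,2,3,4,5,6,7,8,9,10,11,12,13,14}  [accepting]
'c' @ 6: {1,2,4,7,8,9,10,11,12,14,15}  [accepting]
after full input: {1,2,4,7,8,9,10,11,12,14,15}  (accept=1 in)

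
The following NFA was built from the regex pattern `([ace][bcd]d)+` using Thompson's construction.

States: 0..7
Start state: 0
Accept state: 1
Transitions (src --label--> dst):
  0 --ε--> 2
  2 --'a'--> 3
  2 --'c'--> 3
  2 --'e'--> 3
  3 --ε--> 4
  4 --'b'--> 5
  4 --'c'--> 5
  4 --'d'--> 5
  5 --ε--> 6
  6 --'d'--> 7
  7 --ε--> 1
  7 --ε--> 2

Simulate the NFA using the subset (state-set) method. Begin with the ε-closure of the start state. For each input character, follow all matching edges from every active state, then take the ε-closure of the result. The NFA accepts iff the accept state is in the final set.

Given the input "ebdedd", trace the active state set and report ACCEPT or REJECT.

S₀ = ε-closure({0}) = {0,2}
'e' @ 1: {3,4}
'b' @ 2: {5,6}
'd' @ 3: {1,2,7}  ✓accept
'e' @ 4: {3,4}
'd' @ 5: {5,6}
'd' @ 6: {1,2,7}  ✓accept
end set {1,2,7} — state 1 in

Answer: ACCEPT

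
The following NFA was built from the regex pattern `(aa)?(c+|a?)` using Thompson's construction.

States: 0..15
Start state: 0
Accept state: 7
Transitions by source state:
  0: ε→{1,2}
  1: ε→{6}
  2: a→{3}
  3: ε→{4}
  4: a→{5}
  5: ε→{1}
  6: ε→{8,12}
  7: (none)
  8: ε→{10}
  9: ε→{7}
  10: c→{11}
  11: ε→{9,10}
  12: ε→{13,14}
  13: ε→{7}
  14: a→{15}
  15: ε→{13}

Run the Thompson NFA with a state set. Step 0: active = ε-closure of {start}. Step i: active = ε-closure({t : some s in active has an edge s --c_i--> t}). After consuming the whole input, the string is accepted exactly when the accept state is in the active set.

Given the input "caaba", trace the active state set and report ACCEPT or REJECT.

initial (ε-close {0}): {0,1,2,6,7,8,10,12,13,14}
'c' @ 1: {7,9,10,11}  ✓accept
'a' @ 2: {}  — no active states
rest 'aba' ignored (set empty)
after full input: {}  (accept=7 not in)

Answer: REJECT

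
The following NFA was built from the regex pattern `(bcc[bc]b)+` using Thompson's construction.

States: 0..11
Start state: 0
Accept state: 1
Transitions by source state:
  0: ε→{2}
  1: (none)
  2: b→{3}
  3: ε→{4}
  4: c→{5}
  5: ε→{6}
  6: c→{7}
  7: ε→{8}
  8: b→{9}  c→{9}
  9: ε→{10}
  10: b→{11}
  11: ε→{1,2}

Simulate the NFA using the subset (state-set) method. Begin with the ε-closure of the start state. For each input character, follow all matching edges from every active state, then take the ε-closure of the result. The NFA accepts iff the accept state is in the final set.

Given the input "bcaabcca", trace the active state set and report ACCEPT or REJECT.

initial (ε-close {0}): {0,2}
'b' @ 1: {3,4}
'c' @ 2: {5,6}
'a' @ 3: {}  — dead — no transitions
rest 'abcca' ignored (set empty)
end set {} — state 1 not in

Answer: REJECT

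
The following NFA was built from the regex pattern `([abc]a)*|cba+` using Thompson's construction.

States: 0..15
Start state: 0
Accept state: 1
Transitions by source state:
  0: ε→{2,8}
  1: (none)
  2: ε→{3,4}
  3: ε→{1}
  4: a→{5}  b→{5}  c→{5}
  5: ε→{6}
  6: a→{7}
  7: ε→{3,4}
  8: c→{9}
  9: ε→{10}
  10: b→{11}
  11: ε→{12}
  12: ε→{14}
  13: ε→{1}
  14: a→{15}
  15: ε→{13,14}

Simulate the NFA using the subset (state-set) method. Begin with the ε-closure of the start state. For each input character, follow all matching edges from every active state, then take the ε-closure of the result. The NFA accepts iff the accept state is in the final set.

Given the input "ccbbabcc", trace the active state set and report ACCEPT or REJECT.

start: ε-closure({0}) = {0,1,2,3,4,8}
'c' @ 1: {5,6,9,10}
'c' @ 2: {}  — no active states
rest 'bbabcc' ignored (set empty)
final: {}; accept 1 not in set

Answer: REJECT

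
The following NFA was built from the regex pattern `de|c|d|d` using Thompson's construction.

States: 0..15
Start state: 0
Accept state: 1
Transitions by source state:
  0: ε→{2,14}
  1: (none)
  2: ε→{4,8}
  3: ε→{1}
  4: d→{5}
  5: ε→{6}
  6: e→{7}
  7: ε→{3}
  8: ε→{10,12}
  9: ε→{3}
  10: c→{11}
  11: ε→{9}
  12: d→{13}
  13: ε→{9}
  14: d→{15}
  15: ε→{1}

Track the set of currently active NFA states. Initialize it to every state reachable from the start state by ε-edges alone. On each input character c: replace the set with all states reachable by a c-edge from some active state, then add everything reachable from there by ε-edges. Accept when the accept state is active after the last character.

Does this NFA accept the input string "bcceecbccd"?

Answer: REJECT

Trace:
start: ε-closure({0}) = {0,2,4,8,10,12,14}
'b' @ 1: {}  — state set empty
rest 'cceecbccd' ignored (set empty)
after full input: {}  (accept=1 not in)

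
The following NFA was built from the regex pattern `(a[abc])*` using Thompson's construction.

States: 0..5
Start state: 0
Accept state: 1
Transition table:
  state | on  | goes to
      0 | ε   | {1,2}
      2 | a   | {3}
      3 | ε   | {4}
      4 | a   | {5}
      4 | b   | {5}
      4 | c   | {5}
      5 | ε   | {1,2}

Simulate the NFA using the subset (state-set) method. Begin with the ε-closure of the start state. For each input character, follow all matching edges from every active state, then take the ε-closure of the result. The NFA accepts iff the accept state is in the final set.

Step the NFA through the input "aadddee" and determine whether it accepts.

Answer: REJECT

Derivation:
initial (ε-close {0}): {0,1,2}
'a' @ 1: {3,4}
'a' @ 2: {1,2,5}  ✓accept
'd' @ 3: {}  — no active states
rest 'ddee' ignored (set empty)
end set {} — state 1 not in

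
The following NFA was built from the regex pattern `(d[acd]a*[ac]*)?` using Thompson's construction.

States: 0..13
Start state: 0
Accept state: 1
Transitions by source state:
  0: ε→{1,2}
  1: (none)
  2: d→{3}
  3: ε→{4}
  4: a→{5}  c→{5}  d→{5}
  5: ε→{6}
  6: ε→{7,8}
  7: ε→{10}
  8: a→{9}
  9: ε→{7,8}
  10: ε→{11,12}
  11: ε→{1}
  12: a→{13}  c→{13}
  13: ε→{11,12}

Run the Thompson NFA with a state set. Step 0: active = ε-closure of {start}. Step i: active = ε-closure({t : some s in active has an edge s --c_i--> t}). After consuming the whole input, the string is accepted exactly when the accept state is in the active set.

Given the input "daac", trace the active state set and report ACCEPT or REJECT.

Answer: ACCEPT

Derivation:
S₀ = ε-closure({0}) = {0,1,2}
'd' @ 1: {3,4}
'a' @ 2: {1,5,6,7,8,10,11,12}  ✓accept
'a' @ 3: {1,7,8,9,10,11,12,13}  ✓accept
'c' @ 4: {1,11,12,13}  ✓accept
final: {1,11,12,13}; accept 1 in set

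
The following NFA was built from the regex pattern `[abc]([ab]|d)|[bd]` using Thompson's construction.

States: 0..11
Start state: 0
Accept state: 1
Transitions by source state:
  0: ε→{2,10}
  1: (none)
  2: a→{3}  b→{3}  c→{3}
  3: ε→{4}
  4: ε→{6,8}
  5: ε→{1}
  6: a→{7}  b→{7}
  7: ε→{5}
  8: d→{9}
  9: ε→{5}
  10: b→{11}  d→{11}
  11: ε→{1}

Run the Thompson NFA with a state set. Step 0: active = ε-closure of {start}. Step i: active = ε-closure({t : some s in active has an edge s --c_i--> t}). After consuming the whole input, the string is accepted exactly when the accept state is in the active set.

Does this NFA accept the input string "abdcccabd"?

start: ε-closure({0}) = {0,2,10}
'a' @ 1: {3,4,6,8}
'b' @ 2: {1,5,7}  (accept∈set)
'd' @ 3: {}  — dead — no transitions
rest 'cccabd' ignored (set empty)
final: {}; accept 1 not in set

Answer: REJECT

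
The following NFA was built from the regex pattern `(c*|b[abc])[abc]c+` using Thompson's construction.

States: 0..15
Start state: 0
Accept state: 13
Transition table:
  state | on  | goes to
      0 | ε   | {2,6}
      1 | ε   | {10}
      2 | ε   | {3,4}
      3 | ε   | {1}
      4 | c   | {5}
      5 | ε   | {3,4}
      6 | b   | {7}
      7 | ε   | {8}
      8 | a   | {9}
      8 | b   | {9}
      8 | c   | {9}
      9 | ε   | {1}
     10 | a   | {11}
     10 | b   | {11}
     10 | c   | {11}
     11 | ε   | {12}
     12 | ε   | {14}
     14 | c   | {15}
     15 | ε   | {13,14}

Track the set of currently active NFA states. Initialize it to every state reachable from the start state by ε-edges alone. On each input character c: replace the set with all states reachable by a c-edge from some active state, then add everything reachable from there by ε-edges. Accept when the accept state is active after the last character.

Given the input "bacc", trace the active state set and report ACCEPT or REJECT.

Answer: ACCEPT

Trace:
start: ε-closure({0}) = {0,1,2,3,4,6,10}
'b' @ 1: {7,8,11,12,14}
'a' @ 2: {1,9,10}
'c' @ 3: {11,12,14}
'c' @ 4: {13,14,15}  (accept∈set)
after full input: {13,14,15}  (accept=13 in)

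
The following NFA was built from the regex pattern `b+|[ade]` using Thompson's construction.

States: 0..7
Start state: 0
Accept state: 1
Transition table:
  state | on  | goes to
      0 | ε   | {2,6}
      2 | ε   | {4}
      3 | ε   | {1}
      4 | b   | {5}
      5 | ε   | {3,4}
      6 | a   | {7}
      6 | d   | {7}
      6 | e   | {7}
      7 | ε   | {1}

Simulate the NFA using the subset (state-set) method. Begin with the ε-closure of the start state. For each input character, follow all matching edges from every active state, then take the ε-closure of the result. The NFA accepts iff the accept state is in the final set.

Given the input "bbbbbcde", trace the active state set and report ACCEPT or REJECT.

Answer: REJECT

Trace:
initial (ε-close {0}): {0,2,4,6}
'b' @ 1: {1,3,4,5}  (accept∈set)
'b' @ 2: {1,3,4,5}  (accept∈set)
'b' @ 3: {1,3,4,5}  (accept∈set)
'b' @ 4: {1,3,4,5}  (accept∈set)
'b' @ 5: {1,3,4,5}  (accept∈set)
'c' @ 6: {}  — state set empty
rest 'de' ignored (set empty)
end set {} — state 1 not in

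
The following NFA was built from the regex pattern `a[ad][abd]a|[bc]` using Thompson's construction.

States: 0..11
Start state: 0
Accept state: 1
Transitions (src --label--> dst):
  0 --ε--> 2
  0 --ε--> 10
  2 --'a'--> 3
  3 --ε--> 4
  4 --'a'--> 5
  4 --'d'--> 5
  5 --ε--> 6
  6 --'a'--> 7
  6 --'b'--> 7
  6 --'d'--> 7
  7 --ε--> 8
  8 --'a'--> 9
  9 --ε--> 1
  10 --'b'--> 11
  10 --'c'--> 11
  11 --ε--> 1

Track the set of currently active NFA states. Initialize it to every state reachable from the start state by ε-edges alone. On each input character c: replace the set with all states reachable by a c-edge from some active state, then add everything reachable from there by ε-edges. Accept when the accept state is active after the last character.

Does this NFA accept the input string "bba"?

Answer: REJECT

Trace:
S₀ = ε-closure({0}) = {0,2,10}
'b' @ 1: {1,11}  ✓accept
'b' @ 2: {}  — state set empty
rest 'a' ignored (set empty)
final: {}; accept 1 not in set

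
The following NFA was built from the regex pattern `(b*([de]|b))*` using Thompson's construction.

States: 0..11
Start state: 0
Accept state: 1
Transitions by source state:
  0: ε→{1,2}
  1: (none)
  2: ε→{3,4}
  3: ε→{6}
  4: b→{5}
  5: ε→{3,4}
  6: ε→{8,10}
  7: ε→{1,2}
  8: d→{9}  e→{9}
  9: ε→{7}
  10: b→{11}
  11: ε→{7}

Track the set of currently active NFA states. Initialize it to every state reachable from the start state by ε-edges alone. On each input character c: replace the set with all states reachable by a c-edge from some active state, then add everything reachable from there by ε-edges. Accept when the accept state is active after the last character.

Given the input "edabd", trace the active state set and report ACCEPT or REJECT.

initial (ε-close {0}): {0,1,2,3,4,6,8,10}
'e' @ 1: {1,2,3,4,6,7,8,9,10}  [accepting]
'd' @ 2: {1,2,3,4,6,7,8,9,10}  [accepting]
'a' @ 3: {}  — dead — no transitions
rest 'bd' ignored (set empty)
final: {}; accept 1 not in set

Answer: REJECT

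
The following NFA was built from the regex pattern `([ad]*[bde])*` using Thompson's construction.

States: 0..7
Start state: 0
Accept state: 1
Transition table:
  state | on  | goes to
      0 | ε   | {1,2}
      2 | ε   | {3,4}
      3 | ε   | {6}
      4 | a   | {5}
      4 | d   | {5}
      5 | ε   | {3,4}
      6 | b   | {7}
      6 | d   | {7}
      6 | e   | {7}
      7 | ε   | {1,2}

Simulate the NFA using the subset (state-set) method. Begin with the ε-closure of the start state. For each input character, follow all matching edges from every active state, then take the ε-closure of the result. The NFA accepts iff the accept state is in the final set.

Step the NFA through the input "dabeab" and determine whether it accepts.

Answer: ACCEPT

Trace:
start: ε-closure({0}) = {0,1,2,3,4,6}
'd' @ 1: {1,2,3,4,5,6,7}  (accept∈set)
'a' @ 2: {3,4,5,6}
'b' @ 3: {1,2,3,4,6,7}  (accept∈set)
'e' @ 4: {1,2,3,4,6,7}  (accept∈set)
'a' @ 5: {3,4,5,6}
'b' @ 6: {1,2,3,4,6,7}  (accept∈set)
after full input: {1,2,3,4,6,7}  (accept=1 in)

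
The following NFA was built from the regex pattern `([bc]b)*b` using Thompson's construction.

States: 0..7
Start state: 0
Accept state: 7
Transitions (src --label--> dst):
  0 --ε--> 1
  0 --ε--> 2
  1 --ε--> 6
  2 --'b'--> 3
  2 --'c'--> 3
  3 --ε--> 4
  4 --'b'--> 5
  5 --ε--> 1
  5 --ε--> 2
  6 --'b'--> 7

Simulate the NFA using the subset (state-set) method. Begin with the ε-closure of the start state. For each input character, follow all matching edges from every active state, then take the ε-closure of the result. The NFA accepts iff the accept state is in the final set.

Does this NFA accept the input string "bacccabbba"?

Answer: REJECT

Steps:
initial (ε-close {0}): {0,1,2,6}
'b' @ 1: {3,4,7}  (accept∈set)
'a' @ 2: {}  — state set empty
rest 'cccabbba' ignored (set empty)
after full input: {}  (accept=7 not in)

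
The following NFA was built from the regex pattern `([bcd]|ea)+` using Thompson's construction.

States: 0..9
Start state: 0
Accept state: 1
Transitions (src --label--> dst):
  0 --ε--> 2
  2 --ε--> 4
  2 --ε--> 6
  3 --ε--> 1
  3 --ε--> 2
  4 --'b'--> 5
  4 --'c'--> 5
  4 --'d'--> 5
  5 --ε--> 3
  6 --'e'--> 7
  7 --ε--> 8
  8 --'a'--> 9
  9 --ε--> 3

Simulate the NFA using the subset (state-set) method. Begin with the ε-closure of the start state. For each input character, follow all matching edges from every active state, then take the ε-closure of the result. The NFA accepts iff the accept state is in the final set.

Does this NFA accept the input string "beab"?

Answer: ACCEPT

Trace:
S₀ = ε-closure({0}) = {0,2,4,6}
'b' @ 1: {1,2,3,4,5,6}  (accept∈set)
'e' @ 2: {7,8}
'a' @ 3: {1,2,3,4,6,9}  (accept∈set)
'b' @ 4: {1,2,3,4,5,6}  (accept∈set)
final: {1,2,3,4,5,6}; accept 1 in set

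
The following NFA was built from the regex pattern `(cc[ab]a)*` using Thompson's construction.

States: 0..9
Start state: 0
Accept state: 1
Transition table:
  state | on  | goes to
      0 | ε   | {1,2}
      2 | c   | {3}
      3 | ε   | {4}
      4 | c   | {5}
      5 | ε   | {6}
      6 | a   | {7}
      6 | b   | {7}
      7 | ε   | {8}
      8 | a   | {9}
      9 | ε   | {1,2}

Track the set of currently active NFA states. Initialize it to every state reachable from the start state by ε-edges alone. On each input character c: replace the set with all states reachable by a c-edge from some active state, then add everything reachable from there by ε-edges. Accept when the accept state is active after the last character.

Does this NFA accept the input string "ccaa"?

Answer: ACCEPT

Steps:
initial (ε-close {0}): {0,1,2}
'c' @ 1: {3,4}
'c' @ 2: {5,6}
'a' @ 3: {7,8}
'a' @ 4: {1,2,9}  [accepting]
end set {1,2,9} — state 1 in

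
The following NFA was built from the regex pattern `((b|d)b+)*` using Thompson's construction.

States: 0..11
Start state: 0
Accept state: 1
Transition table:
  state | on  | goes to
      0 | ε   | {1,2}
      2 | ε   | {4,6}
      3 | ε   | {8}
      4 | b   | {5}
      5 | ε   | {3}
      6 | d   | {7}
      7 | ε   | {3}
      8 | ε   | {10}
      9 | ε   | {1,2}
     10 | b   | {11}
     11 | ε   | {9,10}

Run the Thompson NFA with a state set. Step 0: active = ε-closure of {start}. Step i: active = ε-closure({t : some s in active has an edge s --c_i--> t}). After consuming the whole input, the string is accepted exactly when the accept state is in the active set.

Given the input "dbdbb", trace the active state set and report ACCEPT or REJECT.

start: ε-closure({0}) = {0,1,2,4,6}
'd' @ 1: {3,7,8,10}
'b' @ 2: {1,2,4,6,9,10,11}  ✓accept
'd' @ 3: {3,7,8,10}
'b' @ 4: {1,2,4,6,9,10,11}  ✓accept
'b' @ 5: {1,2,3,4,5,6,8,9,10,11}  ✓accept
end set {1,2,3,4,5,6,8,9,10,11} — state 1 in

Answer: ACCEPT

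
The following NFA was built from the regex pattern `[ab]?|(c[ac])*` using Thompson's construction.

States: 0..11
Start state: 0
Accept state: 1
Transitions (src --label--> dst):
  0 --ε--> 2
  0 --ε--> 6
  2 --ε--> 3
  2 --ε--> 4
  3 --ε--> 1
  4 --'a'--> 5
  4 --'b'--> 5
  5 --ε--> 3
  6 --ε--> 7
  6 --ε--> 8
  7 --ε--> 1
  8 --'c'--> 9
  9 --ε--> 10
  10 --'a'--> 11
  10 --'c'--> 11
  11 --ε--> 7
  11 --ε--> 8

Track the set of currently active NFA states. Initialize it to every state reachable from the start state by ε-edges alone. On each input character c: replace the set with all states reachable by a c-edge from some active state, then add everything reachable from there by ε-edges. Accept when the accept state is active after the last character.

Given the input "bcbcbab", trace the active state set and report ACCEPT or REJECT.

Answer: REJECT

Steps:
start: ε-closure({0}) = {0,1,2,3,4,6,7,8}
'b' @ 1: {1,3,5}  ✓accept
'c' @ 2: {}  — state set empty
rest 'bcbab' ignored (set empty)
final: {}; accept 1 not in set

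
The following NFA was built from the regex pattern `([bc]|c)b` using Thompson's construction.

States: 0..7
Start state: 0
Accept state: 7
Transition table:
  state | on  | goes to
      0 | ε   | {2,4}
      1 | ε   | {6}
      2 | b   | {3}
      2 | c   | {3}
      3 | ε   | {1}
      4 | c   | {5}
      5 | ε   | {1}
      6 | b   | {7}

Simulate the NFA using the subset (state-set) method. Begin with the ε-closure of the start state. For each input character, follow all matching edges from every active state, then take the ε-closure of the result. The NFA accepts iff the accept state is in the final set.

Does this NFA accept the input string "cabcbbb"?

Answer: REJECT

Derivation:
initial (ε-close {0}): {0,2,4}
'c' @ 1: {1,3,5,6}
'a' @ 2: {}  — dead — no transitions
rest 'bcbbb' ignored (set empty)
after full input: {}  (accept=7 not in)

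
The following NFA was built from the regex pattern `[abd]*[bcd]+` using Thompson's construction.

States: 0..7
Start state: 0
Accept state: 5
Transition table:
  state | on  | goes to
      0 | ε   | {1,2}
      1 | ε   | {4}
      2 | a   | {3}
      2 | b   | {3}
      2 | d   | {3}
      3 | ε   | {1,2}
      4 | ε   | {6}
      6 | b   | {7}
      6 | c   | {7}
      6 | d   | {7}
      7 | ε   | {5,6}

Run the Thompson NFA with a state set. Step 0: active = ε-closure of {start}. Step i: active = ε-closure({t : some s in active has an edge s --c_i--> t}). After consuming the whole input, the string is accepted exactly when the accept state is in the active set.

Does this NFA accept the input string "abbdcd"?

Answer: ACCEPT

Steps:
start: ε-closure({0}) = {0,1,2,4,6}
'a' @ 1: {1,2,3,4,6}
'b' @ 2: {1,2,3,4,5,6,7}  [accepting]
'b' @ 3: {1,2,3,4,5,6,7}  [accepting]
'd' @ 4: {1,2,3,4,5,6,7}  [accepting]
'c' @ 5: {5,6,7}  [accepting]
'd' @ 6: {5,6,7}  [accepting]
final: {5,6,7}; accept 5 in set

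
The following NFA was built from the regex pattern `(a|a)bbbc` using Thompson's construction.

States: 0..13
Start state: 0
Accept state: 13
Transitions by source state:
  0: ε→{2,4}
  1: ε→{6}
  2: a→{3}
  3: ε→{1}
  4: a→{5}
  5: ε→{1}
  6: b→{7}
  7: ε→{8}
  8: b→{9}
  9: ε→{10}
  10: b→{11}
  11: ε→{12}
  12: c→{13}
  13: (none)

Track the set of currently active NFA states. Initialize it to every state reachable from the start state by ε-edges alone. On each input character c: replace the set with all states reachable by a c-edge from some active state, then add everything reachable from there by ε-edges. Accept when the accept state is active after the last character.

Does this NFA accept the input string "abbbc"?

Answer: ACCEPT

Trace:
initial (ε-close {0}): {0,2,4}
'a' @ 1: {1,3,5,6}
'b' @ 2: {7,8}
'b' @ 3: {9,10}
'b' @ 4: {11,12}
'c' @ 5: {13}  ✓accept
after full input: {13}  (accept=13 in)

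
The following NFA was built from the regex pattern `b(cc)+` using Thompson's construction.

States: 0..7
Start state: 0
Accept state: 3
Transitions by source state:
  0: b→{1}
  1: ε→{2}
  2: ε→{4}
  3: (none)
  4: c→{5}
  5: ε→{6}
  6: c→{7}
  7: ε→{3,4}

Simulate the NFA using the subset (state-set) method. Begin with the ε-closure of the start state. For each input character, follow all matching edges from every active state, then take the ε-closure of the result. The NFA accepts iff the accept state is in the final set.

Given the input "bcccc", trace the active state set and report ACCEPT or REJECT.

start: ε-closure({0}) = {0}
'b' @ 1: {1,2,4}
'c' @ 2: {5,6}
'c' @ 3: {3,4,7}  (accept∈set)
'c' @ 4: {5,6}
'c' @ 5: {3,4,7}  (accept∈set)
end set {3,4,7} — state 3 in

Answer: ACCEPT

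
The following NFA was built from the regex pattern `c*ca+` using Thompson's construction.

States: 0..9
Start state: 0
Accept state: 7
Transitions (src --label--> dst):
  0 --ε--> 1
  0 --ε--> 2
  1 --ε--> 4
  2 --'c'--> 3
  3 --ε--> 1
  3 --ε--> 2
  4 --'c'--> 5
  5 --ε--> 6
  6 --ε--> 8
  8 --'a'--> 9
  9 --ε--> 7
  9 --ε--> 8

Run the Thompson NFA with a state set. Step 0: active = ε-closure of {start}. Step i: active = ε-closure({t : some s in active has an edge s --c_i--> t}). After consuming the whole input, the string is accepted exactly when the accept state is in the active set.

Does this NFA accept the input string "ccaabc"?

S₀ = ε-closure({0}) = {0,1,2,4}
'c' @ 1: {1,2,3,4,5,6,8}
'c' @ 2: {1,2,3,4,5,6,8}
'a' @ 3: {7,8,9}  (accept∈set)
'a' @ 4: {7,8,9}  (accept∈set)
'b' @ 5: {}  — dead — no transitions
rest 'c' ignored (set empty)
final: {}; accept 7 not in set

Answer: REJECT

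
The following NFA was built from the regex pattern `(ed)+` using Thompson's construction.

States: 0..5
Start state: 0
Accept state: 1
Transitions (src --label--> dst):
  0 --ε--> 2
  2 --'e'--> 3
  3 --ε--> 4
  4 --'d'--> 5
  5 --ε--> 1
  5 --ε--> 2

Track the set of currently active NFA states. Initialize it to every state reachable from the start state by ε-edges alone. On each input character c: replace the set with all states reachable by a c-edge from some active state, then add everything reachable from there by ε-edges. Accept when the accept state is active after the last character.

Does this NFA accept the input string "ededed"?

Answer: ACCEPT

Trace:
start: ε-closure({0}) = {0,2}
'e' @ 1: {3,4}
'd' @ 2: {1,2,5}  (accept∈set)
'e' @ 3: {3,4}
'd' @ 4: {1,2,5}  (accept∈set)
'e' @ 5: {3,4}
'd' @ 6: {1,2,5}  (accept∈set)
end set {1,2,5} — state 1 in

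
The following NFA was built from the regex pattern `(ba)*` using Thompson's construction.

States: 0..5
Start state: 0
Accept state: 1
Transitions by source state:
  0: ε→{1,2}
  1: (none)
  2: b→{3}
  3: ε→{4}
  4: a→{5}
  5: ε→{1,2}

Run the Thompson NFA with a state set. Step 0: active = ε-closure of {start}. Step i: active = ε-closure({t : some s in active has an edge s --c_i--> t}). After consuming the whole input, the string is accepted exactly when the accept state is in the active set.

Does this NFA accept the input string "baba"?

Answer: ACCEPT

Derivation:
start: ε-closure({0}) = {0,1,2}
'b' @ 1: {3,4}
'a' @ 2: {1,2,5}  ✓accept
'b' @ 3: {3,4}
'a' @ 4: {1,2,5}  ✓accept
end set {1,2,5} — state 1 in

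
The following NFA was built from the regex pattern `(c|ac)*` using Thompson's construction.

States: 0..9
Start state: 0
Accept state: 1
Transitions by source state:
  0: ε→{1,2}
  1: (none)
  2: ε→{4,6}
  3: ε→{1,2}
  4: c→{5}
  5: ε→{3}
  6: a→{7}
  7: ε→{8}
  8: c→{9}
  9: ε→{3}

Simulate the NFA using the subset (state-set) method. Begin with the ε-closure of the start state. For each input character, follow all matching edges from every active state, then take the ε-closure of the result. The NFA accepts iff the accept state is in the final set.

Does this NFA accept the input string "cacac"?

initial (ε-close {0}): {0,1,2,4,6}
'c' @ 1: {1,2,3,4,5,6}  ✓accept
'a' @ 2: {7,8}
'c' @ 3: {1,2,3,4,6,9}  ✓accept
'a' @ 4: {7,8}
'c' @ 5: {1,2,3,4,6,9}  ✓accept
end set {1,2,3,4,6,9} — state 1 in

Answer: ACCEPT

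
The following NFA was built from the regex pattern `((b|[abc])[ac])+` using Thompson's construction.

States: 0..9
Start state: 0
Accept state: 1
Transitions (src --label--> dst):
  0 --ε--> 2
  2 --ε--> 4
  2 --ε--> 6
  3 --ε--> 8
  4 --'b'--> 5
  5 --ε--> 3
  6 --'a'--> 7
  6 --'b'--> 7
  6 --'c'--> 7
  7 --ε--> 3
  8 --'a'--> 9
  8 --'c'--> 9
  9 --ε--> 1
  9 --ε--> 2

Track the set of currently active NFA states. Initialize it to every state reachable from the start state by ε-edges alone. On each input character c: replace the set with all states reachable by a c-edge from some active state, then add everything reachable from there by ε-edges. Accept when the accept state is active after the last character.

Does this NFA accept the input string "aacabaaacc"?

Answer: ACCEPT

Steps:
initial (ε-close {0}): {0,2,4,6}
'a' @ 1: {3,7,8}
'a' @ 2: {1,2,4,6,9}  [accepting]
'c' @ 3: {3,7,8}
'a' @ 4: {1,2,4,6,9}  [accepting]
'b' @ 5: {3,5,7,8}
'a' @ 6: {1,2,4,6,9}  [accepting]
'a' @ 7: {3,7,8}
'a' @ 8: {1,2,4,6,9}  [accepting]
'c' @ 9: {3,7,8}
'c' @ 10: {1,2,4,6,9}  [accepting]
end set {1,2,4,6,9} — state 1 in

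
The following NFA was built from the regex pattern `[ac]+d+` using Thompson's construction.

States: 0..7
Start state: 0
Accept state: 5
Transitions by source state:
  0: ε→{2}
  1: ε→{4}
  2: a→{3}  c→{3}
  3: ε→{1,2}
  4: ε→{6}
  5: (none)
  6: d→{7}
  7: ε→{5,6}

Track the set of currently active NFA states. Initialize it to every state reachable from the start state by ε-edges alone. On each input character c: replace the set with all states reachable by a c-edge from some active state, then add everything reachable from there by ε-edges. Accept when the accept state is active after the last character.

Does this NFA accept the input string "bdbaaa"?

Answer: REJECT

Trace:
start: ε-closure({0}) = {0,2}
'b' @ 1: {}  — no active states
rest 'dbaaa' ignored (set empty)
after full input: {}  (accept=5 not in)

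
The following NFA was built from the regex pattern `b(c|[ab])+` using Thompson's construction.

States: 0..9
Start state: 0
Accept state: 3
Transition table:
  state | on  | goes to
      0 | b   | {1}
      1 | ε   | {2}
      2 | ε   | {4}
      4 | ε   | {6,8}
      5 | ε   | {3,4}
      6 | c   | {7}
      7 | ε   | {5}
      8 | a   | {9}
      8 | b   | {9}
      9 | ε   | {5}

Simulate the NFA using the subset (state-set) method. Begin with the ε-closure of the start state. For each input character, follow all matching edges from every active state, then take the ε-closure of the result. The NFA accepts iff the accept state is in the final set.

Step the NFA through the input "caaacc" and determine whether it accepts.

Answer: REJECT

Trace:
start: ε-closure({0}) = {0}
'c' @ 1: {}  — dead — no transitions
rest 'aaacc' ignored (set empty)
final: {}; accept 3 not in set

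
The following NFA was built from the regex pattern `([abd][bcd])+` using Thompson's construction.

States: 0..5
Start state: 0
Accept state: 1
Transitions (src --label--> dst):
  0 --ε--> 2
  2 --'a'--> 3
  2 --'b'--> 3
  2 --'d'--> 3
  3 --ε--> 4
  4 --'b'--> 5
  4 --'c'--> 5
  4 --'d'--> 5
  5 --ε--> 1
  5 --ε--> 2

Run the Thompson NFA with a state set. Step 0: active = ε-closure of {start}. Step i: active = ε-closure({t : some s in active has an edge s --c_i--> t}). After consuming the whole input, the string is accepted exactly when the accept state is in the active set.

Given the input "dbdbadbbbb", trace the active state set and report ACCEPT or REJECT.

start: ε-closure({0}) = {0,2}
'd' @ 1: {3,4}
'b' @ 2: {1,2,5}  ✓accept
'd' @ 3: {3,4}
'b' @ 4: {1,2,5}  ✓accept
'a' @ 5: {3,4}
'd' @ 6: {1,2,5}  ✓accept
'b' @ 7: {3,4}
'b' @ 8: {1,2,5}  ✓accept
'b' @ 9: {3,4}
'b' @ 10: {1,2,5}  ✓accept
final: {1,2,5}; accept 1 in set

Answer: ACCEPT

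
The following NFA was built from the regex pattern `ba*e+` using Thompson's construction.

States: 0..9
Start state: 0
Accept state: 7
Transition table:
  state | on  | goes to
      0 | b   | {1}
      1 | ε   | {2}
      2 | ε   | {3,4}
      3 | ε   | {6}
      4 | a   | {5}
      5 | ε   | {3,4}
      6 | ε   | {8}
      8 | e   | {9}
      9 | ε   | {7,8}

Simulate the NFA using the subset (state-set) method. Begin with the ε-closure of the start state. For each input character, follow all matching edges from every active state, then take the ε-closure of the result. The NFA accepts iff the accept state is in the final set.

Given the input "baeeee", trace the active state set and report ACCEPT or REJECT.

start: ε-closure({0}) = {0}
'b' @ 1: {1,2,3,4,6,8}
'a' @ 2: {3,4,5,6,8}
'e' @ 3: {7,8,9}  (accept∈set)
'e' @ 4: {7,8,9}  (accept∈set)
'e' @ 5: {7,8,9}  (accept∈set)
'e' @ 6: {7,8,9}  (accept∈set)
after full input: {7,8,9}  (accept=7 in)

Answer: ACCEPT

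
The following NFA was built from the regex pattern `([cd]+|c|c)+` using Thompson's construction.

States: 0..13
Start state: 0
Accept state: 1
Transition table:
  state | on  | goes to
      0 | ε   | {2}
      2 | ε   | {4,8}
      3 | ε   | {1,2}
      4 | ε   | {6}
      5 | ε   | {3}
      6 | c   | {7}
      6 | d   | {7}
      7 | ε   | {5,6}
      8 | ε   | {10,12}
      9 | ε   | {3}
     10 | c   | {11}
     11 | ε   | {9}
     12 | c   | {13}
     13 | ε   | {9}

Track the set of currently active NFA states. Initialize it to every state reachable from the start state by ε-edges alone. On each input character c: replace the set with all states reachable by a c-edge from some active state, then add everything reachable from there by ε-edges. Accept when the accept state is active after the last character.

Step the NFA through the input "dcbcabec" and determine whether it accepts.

Answer: REJECT

Trace:
S₀ = ε-closure({0}) = {0,2,4,6,8,10,12}
'd' @ 1: {1,2,3,4,5,6,7,8,10,12}  [accepting]
'c' @ 2: {1,2,3,4,5,6,7,8,9,10,11,12,13}  [accepting]
'b' @ 3: {}  — state set empty
rest 'cabec' ignored (set empty)
end set {} — state 1 not in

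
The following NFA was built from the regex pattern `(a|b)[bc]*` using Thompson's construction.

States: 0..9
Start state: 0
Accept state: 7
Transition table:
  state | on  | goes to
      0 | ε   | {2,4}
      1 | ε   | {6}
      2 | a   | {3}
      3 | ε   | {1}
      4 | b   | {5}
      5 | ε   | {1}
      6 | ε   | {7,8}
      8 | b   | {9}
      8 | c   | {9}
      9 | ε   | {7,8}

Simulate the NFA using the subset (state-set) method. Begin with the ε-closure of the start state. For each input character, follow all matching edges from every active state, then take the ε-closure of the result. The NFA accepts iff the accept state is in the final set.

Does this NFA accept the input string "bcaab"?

Answer: REJECT

Derivation:
S₀ = ε-closure({0}) = {0,2,4}
'b' @ 1: {1,5,6,7,8}  (accept∈set)
'c' @ 2: {7,8,9}  (accept∈set)
'a' @ 3: {}  — state set empty
rest 'ab' ignored (set empty)
after full input: {}  (accept=7 not in)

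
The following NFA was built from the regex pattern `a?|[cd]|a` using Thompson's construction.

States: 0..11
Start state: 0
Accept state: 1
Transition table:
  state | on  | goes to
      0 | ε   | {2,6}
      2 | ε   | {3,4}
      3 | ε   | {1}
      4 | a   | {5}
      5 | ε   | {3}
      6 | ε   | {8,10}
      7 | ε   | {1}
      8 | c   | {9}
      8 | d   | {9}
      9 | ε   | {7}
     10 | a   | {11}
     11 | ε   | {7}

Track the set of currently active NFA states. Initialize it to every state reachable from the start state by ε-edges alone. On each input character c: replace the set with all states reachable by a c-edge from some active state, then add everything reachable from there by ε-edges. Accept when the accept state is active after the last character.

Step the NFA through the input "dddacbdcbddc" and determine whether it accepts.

initial (ε-close {0}): {0,1,2,3,4,6,8,10}
'd' @ 1: {1,7,9}  ✓accept
'd' @ 2: {}  — dead — no transitions
rest 'dacbdcbddc' ignored (set empty)
after full input: {}  (accept=1 not in)

Answer: REJECT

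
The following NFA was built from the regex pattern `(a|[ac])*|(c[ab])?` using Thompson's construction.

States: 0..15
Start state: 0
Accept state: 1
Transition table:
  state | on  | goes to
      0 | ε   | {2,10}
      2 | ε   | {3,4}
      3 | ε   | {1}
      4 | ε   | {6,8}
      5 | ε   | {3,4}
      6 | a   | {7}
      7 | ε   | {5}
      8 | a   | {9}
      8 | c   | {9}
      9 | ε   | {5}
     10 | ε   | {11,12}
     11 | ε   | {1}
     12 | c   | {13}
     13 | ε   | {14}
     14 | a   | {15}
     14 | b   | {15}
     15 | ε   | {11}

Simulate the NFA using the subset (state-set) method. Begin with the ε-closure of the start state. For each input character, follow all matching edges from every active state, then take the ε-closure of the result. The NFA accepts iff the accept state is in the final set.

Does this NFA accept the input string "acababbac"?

Answer: REJECT

Trace:
initial (ε-close {0}): {0,1,2,3,4,6,8,10,11,12}
'a' @ 1: {1,3,4,5,6,7,8,9}  (accept∈set)
'c' @ 2: {1,3,4,5,6,8,9}  (accept∈set)
'a' @ 3: {1,3,4,5,6,7,8,9}  (accept∈set)
'b' @ 4: {}  — dead — no transitions
rest 'abbac' ignored (set empty)
after full input: {}  (accept=1 not in)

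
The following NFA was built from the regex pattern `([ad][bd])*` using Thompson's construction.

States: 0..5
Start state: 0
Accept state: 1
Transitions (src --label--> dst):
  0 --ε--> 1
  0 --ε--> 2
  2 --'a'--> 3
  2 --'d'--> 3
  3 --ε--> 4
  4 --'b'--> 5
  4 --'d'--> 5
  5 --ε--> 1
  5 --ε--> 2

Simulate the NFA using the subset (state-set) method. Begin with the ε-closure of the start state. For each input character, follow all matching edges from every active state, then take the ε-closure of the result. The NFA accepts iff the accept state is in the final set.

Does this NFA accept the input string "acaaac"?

Answer: REJECT

Trace:
initial (ε-close {0}): {0,1,2}
'a' @ 1: {3,4}
'c' @ 2: {}  — no active states
rest 'aaac' ignored (set empty)
end set {} — state 1 not in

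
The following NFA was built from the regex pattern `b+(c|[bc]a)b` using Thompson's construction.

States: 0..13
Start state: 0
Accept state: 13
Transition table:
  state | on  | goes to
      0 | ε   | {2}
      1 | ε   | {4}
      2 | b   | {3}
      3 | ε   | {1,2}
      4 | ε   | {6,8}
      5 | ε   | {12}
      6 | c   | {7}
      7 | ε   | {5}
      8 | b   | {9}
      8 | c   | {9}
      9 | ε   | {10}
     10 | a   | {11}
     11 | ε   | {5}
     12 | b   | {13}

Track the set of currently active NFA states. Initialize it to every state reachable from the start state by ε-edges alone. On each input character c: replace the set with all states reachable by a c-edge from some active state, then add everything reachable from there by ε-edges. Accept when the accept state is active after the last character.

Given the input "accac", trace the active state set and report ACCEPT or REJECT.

initial (ε-close {0}): {0,2}
'a' @ 1: {}  — no active states
rest 'ccac' ignored (set empty)
final: {}; accept 13 not in set

Answer: REJECT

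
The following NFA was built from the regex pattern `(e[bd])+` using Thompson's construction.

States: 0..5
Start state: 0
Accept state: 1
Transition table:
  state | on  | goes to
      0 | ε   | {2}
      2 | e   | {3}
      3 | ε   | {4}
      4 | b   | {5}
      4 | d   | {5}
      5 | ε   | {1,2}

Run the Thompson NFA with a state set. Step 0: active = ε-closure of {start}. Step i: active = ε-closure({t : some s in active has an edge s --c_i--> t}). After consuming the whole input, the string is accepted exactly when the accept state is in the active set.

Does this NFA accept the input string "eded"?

initial (ε-close {0}): {0,2}
'e' @ 1: {3,4}
'd' @ 2: {1,2,5}  ✓accept
'e' @ 3: {3,4}
'd' @ 4: {1,2,5}  ✓accept
end set {1,2,5} — state 1 in

Answer: ACCEPT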